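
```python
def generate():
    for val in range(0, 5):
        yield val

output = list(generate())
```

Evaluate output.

Step 1: The generator yields each value from range(0, 5).
Step 2: list() consumes all yields: [0, 1, 2, 3, 4].
Therefore output = [0, 1, 2, 3, 4].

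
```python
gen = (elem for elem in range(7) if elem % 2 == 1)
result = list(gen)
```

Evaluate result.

Step 1: Filter range(7) keeping only odd values:
  elem=0: even, excluded
  elem=1: odd, included
  elem=2: even, excluded
  elem=3: odd, included
  elem=4: even, excluded
  elem=5: odd, included
  elem=6: even, excluded
Therefore result = [1, 3, 5].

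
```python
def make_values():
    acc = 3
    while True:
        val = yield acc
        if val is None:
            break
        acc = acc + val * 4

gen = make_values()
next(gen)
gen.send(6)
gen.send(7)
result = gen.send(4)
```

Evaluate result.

Step 1: next() -> yield acc=3.
Step 2: send(6) -> val=6, acc = 3 + 6*4 = 27, yield 27.
Step 3: send(7) -> val=7, acc = 27 + 7*4 = 55, yield 55.
Step 4: send(4) -> val=4, acc = 55 + 4*4 = 71, yield 71.
Therefore result = 71.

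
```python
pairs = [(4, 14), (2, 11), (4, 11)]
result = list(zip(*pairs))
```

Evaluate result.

Step 1: zip(*pairs) transposes: unzips [(4, 14), (2, 11), (4, 11)] into separate sequences.
Step 2: First elements: (4, 2, 4), second elements: (14, 11, 11).
Therefore result = [(4, 2, 4), (14, 11, 11)].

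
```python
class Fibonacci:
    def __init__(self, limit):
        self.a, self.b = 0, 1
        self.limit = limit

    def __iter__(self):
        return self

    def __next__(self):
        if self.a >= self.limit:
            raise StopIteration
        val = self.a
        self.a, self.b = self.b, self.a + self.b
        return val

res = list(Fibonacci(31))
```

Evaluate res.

Step 1: Fibonacci-like sequence (a=0, b=1) until >= 31:
  Yield 0, then a,b = 1,1
  Yield 1, then a,b = 1,2
  Yield 1, then a,b = 2,3
  Yield 2, then a,b = 3,5
  Yield 3, then a,b = 5,8
  Yield 5, then a,b = 8,13
  Yield 8, then a,b = 13,21
  Yield 13, then a,b = 21,34
  Yield 21, then a,b = 34,55
Step 2: 34 >= 31, stop.
Therefore res = [0, 1, 1, 2, 3, 5, 8, 13, 21].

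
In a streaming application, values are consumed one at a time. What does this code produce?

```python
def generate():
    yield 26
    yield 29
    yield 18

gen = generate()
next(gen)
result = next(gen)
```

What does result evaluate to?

Step 1: generate() creates a generator.
Step 2: next(gen) yields 26 (consumed and discarded).
Step 3: next(gen) yields 29, assigned to result.
Therefore result = 29.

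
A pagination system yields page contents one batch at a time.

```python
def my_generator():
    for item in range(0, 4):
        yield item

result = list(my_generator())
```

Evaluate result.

Step 1: The generator yields each value from range(0, 4).
Step 2: list() consumes all yields: [0, 1, 2, 3].
Therefore result = [0, 1, 2, 3].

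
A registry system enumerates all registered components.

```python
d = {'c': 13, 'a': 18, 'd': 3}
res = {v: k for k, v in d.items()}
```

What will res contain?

Step 1: Invert dict (swap keys and values):
  'c': 13 -> 13: 'c'
  'a': 18 -> 18: 'a'
  'd': 3 -> 3: 'd'
Therefore res = {13: 'c', 18: 'a', 3: 'd'}.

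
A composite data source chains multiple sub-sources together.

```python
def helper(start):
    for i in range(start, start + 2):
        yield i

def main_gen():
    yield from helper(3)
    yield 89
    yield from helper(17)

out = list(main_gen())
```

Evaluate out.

Step 1: main_gen() delegates to helper(3):
  yield 3
  yield 4
Step 2: yield 89
Step 3: Delegates to helper(17):
  yield 17
  yield 18
Therefore out = [3, 4, 89, 17, 18].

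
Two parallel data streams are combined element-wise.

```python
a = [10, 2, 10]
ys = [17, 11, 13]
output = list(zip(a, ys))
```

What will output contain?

Step 1: zip pairs elements at same index:
  Index 0: (10, 17)
  Index 1: (2, 11)
  Index 2: (10, 13)
Therefore output = [(10, 17), (2, 11), (10, 13)].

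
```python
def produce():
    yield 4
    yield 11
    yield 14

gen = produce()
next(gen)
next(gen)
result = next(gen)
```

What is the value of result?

Step 1: produce() creates a generator.
Step 2: next(gen) yields 4 (consumed and discarded).
Step 3: next(gen) yields 11 (consumed and discarded).
Step 4: next(gen) yields 14, assigned to result.
Therefore result = 14.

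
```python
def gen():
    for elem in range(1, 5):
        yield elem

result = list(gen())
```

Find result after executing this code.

Step 1: The generator yields each value from range(1, 5).
Step 2: list() consumes all yields: [1, 2, 3, 4].
Therefore result = [1, 2, 3, 4].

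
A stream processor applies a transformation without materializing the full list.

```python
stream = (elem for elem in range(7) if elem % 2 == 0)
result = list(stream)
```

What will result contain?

Step 1: Filter range(7) keeping only even values:
  elem=0: even, included
  elem=1: odd, excluded
  elem=2: even, included
  elem=3: odd, excluded
  elem=4: even, included
  elem=5: odd, excluded
  elem=6: even, included
Therefore result = [0, 2, 4, 6].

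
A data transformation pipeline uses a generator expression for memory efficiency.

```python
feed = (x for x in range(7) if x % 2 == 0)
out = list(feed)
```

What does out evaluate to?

Step 1: Filter range(7) keeping only even values:
  x=0: even, included
  x=1: odd, excluded
  x=2: even, included
  x=3: odd, excluded
  x=4: even, included
  x=5: odd, excluded
  x=6: even, included
Therefore out = [0, 2, 4, 6].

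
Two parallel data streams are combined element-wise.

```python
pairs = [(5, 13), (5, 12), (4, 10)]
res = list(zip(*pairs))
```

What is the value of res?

Step 1: zip(*pairs) transposes: unzips [(5, 13), (5, 12), (4, 10)] into separate sequences.
Step 2: First elements: (5, 5, 4), second elements: (13, 12, 10).
Therefore res = [(5, 5, 4), (13, 12, 10)].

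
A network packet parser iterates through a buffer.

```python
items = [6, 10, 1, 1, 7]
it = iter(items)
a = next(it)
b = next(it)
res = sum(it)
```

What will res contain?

Step 1: Create iterator over [6, 10, 1, 1, 7].
Step 2: a = next() = 6, b = next() = 10.
Step 3: sum() of remaining [1, 1, 7] = 9.
Therefore res = 9.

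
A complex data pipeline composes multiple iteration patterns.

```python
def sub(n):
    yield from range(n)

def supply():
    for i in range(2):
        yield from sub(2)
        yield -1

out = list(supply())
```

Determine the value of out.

Step 1: For each i in range(2):
  i=0: yield from sub(2) -> [0, 1], then yield -1
  i=1: yield from sub(2) -> [0, 1], then yield -1
Therefore out = [0, 1, -1, 0, 1, -1].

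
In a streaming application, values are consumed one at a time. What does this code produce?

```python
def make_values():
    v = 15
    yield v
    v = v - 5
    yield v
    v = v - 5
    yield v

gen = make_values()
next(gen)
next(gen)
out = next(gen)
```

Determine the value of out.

Step 1: Trace through generator execution:
  Yield 1: v starts at 15, yield 15
  Yield 2: v = 15 - 5 = 10, yield 10
  Yield 3: v = 10 - 5 = 5, yield 5
Step 2: First next() gets 15, second next() gets the second value, third next() yields 5.
Therefore out = 5.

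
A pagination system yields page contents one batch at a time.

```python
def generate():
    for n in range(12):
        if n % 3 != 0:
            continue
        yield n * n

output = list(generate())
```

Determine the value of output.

Step 1: Only yield n**2 when n is divisible by 3:
  n=0: 0 % 3 == 0, yield 0**2 = 0
  n=3: 3 % 3 == 0, yield 3**2 = 9
  n=6: 6 % 3 == 0, yield 6**2 = 36
  n=9: 9 % 3 == 0, yield 9**2 = 81
Therefore output = [0, 9, 36, 81].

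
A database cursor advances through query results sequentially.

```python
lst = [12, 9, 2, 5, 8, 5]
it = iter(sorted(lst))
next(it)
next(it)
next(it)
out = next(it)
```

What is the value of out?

Step 1: sorted([12, 9, 2, 5, 8, 5]) = [2, 5, 5, 8, 9, 12].
Step 2: Create iterator and skip 3 elements.
Step 3: next() returns 8.
Therefore out = 8.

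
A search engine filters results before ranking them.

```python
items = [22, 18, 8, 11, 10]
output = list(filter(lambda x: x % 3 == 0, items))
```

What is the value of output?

Step 1: Filter elements divisible by 3:
  22 % 3 = 1: removed
  18 % 3 = 0: kept
  8 % 3 = 2: removed
  11 % 3 = 2: removed
  10 % 3 = 1: removed
Therefore output = [18].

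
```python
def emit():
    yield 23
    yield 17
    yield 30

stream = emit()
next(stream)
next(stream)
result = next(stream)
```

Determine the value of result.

Step 1: emit() creates a generator.
Step 2: next(stream) yields 23 (consumed and discarded).
Step 3: next(stream) yields 17 (consumed and discarded).
Step 4: next(stream) yields 30, assigned to result.
Therefore result = 30.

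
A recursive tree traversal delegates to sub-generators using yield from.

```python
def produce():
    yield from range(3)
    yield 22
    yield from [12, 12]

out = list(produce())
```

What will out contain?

Step 1: Trace yields in order:
  yield 0
  yield 1
  yield 2
  yield 22
  yield 12
  yield 12
Therefore out = [0, 1, 2, 22, 12, 12].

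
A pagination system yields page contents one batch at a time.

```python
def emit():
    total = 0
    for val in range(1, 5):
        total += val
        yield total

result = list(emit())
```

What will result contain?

Step 1: Generator accumulates running sum:
  val=1: total = 1, yield 1
  val=2: total = 3, yield 3
  val=3: total = 6, yield 6
  val=4: total = 10, yield 10
Therefore result = [1, 3, 6, 10].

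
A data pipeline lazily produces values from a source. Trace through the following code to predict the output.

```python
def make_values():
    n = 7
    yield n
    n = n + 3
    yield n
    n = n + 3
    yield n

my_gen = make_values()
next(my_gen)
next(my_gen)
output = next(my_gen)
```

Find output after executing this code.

Step 1: Trace through generator execution:
  Yield 1: n starts at 7, yield 7
  Yield 2: n = 7 + 3 = 10, yield 10
  Yield 3: n = 10 + 3 = 13, yield 13
Step 2: First next() gets 7, second next() gets the second value, third next() yields 13.
Therefore output = 13.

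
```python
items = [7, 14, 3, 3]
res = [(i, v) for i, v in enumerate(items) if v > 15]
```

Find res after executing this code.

Step 1: Filter enumerate([7, 14, 3, 3]) keeping v > 15:
  (0, 7): 7 <= 15, excluded
  (1, 14): 14 <= 15, excluded
  (2, 3): 3 <= 15, excluded
  (3, 3): 3 <= 15, excluded
Therefore res = [].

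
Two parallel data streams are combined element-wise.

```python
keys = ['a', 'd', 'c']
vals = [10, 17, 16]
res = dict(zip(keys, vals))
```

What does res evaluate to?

Step 1: zip pairs keys with values:
  'a' -> 10
  'd' -> 17
  'c' -> 16
Therefore res = {'a': 10, 'd': 17, 'c': 16}.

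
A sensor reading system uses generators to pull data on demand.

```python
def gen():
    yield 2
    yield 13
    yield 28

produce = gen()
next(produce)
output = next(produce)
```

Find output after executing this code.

Step 1: gen() creates a generator.
Step 2: next(produce) yields 2 (consumed and discarded).
Step 3: next(produce) yields 13, assigned to output.
Therefore output = 13.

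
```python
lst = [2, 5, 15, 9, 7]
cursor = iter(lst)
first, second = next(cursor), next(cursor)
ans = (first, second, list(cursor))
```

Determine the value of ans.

Step 1: Create iterator over [2, 5, 15, 9, 7].
Step 2: first = 2, second = 5.
Step 3: Remaining elements: [15, 9, 7].
Therefore ans = (2, 5, [15, 9, 7]).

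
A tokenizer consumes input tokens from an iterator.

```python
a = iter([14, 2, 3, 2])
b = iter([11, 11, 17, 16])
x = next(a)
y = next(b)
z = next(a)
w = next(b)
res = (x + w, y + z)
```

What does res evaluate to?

Step 1: a iterates [14, 2, 3, 2], b iterates [11, 11, 17, 16].
Step 2: x = next(a) = 14, y = next(b) = 11.
Step 3: z = next(a) = 2, w = next(b) = 11.
Step 4: res = (14 + 11, 11 + 2) = (25, 13).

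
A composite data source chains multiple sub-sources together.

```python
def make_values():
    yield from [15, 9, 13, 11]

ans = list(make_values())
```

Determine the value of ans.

Step 1: yield from delegates to the iterable, yielding each element.
Step 2: Collected values: [15, 9, 13, 11].
Therefore ans = [15, 9, 13, 11].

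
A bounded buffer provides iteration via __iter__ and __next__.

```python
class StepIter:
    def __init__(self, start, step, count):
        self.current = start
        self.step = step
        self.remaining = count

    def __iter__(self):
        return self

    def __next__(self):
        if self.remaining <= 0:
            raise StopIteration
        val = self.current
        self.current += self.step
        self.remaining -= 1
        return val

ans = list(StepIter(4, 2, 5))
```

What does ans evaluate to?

Step 1: StepIter starts at 4, increments by 2, for 5 steps:
  Yield 4, then current += 2
  Yield 6, then current += 2
  Yield 8, then current += 2
  Yield 10, then current += 2
  Yield 12, then current += 2
Therefore ans = [4, 6, 8, 10, 12].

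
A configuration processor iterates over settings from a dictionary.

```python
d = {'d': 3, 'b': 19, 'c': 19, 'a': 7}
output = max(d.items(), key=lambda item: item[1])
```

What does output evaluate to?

Step 1: Find item with maximum value:
  ('d', 3)
  ('b', 19)
  ('c', 19)
  ('a', 7)
Step 2: Maximum value is 19 at key 'b'.
Therefore output = ('b', 19).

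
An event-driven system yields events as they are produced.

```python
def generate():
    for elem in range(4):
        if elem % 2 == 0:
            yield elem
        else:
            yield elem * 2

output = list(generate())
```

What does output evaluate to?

Step 1: For each elem in range(4), yield elem if even, else elem*2:
  elem=0 (even): yield 0
  elem=1 (odd): yield 1*2 = 2
  elem=2 (even): yield 2
  elem=3 (odd): yield 3*2 = 6
Therefore output = [0, 2, 2, 6].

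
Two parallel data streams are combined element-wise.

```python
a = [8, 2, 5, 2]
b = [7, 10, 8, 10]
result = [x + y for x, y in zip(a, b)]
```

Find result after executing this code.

Step 1: Add corresponding elements:
  8 + 7 = 15
  2 + 10 = 12
  5 + 8 = 13
  2 + 10 = 12
Therefore result = [15, 12, 13, 12].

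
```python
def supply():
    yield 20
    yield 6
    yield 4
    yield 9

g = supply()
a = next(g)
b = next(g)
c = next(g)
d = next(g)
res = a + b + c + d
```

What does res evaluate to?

Step 1: Create generator and consume all values:
  a = next(g) = 20
  b = next(g) = 6
  c = next(g) = 4
  d = next(g) = 9
Step 2: res = 20 + 6 + 4 + 9 = 39.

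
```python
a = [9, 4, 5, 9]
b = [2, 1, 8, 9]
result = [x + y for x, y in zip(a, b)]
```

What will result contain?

Step 1: Add corresponding elements:
  9 + 2 = 11
  4 + 1 = 5
  5 + 8 = 13
  9 + 9 = 18
Therefore result = [11, 5, 13, 18].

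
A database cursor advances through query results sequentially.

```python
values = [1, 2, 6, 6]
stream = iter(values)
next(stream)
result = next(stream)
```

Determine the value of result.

Step 1: Create iterator over [1, 2, 6, 6].
Step 2: next() consumes 1.
Step 3: next() returns 2.
Therefore result = 2.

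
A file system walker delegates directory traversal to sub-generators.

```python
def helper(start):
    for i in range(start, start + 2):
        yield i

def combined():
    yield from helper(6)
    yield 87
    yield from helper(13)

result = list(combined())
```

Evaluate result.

Step 1: combined() delegates to helper(6):
  yield 6
  yield 7
Step 2: yield 87
Step 3: Delegates to helper(13):
  yield 13
  yield 14
Therefore result = [6, 7, 87, 13, 14].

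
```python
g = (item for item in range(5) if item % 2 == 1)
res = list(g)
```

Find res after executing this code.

Step 1: Filter range(5) keeping only odd values:
  item=0: even, excluded
  item=1: odd, included
  item=2: even, excluded
  item=3: odd, included
  item=4: even, excluded
Therefore res = [1, 3].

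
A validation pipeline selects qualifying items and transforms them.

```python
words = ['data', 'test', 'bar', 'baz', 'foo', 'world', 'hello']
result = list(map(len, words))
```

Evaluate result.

Step 1: Map len() to each word:
  'data' -> 4
  'test' -> 4
  'bar' -> 3
  'baz' -> 3
  'foo' -> 3
  'world' -> 5
  'hello' -> 5
Therefore result = [4, 4, 3, 3, 3, 5, 5].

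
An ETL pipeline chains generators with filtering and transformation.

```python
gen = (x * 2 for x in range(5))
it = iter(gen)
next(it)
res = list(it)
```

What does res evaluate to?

Step 1: Generator produces [0, 2, 4, 6, 8].
Step 2: next(it) consumes first element (0).
Step 3: list(it) collects remaining: [2, 4, 6, 8].
Therefore res = [2, 4, 6, 8].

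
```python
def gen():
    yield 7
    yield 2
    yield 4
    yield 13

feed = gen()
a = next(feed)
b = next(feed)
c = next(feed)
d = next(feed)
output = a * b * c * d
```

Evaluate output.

Step 1: Create generator and consume all values:
  a = next(feed) = 7
  b = next(feed) = 2
  c = next(feed) = 4
  d = next(feed) = 13
Step 2: output = 7 * 2 * 4 * 13 = 728.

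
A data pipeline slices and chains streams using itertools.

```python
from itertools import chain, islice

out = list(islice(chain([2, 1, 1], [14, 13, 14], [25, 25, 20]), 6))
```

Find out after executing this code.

Step 1: chain([2, 1, 1], [14, 13, 14], [25, 25, 20]) = [2, 1, 1, 14, 13, 14, 25, 25, 20].
Step 2: islice takes first 6 elements: [2, 1, 1, 14, 13, 14].
Therefore out = [2, 1, 1, 14, 13, 14].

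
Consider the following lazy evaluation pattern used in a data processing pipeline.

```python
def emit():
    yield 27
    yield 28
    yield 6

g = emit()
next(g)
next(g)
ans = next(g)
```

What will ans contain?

Step 1: emit() creates a generator.
Step 2: next(g) yields 27 (consumed and discarded).
Step 3: next(g) yields 28 (consumed and discarded).
Step 4: next(g) yields 6, assigned to ans.
Therefore ans = 6.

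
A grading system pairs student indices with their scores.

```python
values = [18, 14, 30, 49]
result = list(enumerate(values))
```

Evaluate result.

Step 1: enumerate pairs each element with its index:
  (0, 18)
  (1, 14)
  (2, 30)
  (3, 49)
Therefore result = [(0, 18), (1, 14), (2, 30), (3, 49)].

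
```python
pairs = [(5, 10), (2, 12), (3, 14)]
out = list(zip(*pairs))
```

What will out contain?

Step 1: zip(*pairs) transposes: unzips [(5, 10), (2, 12), (3, 14)] into separate sequences.
Step 2: First elements: (5, 2, 3), second elements: (10, 12, 14).
Therefore out = [(5, 2, 3), (10, 12, 14)].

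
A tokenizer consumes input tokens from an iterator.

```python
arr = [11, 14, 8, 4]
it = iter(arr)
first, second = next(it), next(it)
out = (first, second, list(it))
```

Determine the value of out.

Step 1: Create iterator over [11, 14, 8, 4].
Step 2: first = 11, second = 14.
Step 3: Remaining elements: [8, 4].
Therefore out = (11, 14, [8, 4]).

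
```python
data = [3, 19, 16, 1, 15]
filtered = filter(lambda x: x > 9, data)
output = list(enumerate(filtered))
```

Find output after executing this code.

Step 1: Filter [3, 19, 16, 1, 15] for > 9: [19, 16, 15].
Step 2: enumerate re-indexes from 0: [(0, 19), (1, 16), (2, 15)].
Therefore output = [(0, 19), (1, 16), (2, 15)].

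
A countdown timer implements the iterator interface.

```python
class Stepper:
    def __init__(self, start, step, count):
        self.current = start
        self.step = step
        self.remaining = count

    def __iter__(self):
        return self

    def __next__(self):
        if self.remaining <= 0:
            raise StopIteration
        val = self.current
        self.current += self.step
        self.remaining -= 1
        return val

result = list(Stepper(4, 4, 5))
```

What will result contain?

Step 1: Stepper starts at 4, increments by 4, for 5 steps:
  Yield 4, then current += 4
  Yield 8, then current += 4
  Yield 12, then current += 4
  Yield 16, then current += 4
  Yield 20, then current += 4
Therefore result = [4, 8, 12, 16, 20].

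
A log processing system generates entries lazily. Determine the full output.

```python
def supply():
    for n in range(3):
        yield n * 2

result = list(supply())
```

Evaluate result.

Step 1: For each n in range(3), yield n * 2:
  n=0: yield 0 * 2 = 0
  n=1: yield 1 * 2 = 2
  n=2: yield 2 * 2 = 4
Therefore result = [0, 2, 4].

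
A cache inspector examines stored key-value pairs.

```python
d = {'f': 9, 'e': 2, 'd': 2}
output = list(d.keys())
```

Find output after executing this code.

Step 1: d.keys() returns the dictionary keys in insertion order.
Therefore output = ['f', 'e', 'd'].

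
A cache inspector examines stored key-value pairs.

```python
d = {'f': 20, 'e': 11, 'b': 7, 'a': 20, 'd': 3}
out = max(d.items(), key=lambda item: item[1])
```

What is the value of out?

Step 1: Find item with maximum value:
  ('f', 20)
  ('e', 11)
  ('b', 7)
  ('a', 20)
  ('d', 3)
Step 2: Maximum value is 20 at key 'f'.
Therefore out = ('f', 20).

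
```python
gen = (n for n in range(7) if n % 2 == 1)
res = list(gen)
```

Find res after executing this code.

Step 1: Filter range(7) keeping only odd values:
  n=0: even, excluded
  n=1: odd, included
  n=2: even, excluded
  n=3: odd, included
  n=4: even, excluded
  n=5: odd, included
  n=6: even, excluded
Therefore res = [1, 3, 5].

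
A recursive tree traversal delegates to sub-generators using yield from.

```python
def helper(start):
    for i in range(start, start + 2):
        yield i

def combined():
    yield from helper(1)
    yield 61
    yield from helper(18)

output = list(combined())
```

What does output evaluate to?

Step 1: combined() delegates to helper(1):
  yield 1
  yield 2
Step 2: yield 61
Step 3: Delegates to helper(18):
  yield 18
  yield 19
Therefore output = [1, 2, 61, 18, 19].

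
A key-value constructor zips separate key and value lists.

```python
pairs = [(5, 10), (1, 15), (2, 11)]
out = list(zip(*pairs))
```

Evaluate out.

Step 1: zip(*pairs) transposes: unzips [(5, 10), (1, 15), (2, 11)] into separate sequences.
Step 2: First elements: (5, 1, 2), second elements: (10, 15, 11).
Therefore out = [(5, 1, 2), (10, 15, 11)].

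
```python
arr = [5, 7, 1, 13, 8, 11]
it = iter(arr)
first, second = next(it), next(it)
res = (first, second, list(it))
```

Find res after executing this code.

Step 1: Create iterator over [5, 7, 1, 13, 8, 11].
Step 2: first = 5, second = 7.
Step 3: Remaining elements: [1, 13, 8, 11].
Therefore res = (5, 7, [1, 13, 8, 11]).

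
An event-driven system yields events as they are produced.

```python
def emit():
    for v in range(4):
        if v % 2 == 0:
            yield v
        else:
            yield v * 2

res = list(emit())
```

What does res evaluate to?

Step 1: For each v in range(4), yield v if even, else v*2:
  v=0 (even): yield 0
  v=1 (odd): yield 1*2 = 2
  v=2 (even): yield 2
  v=3 (odd): yield 3*2 = 6
Therefore res = [0, 2, 2, 6].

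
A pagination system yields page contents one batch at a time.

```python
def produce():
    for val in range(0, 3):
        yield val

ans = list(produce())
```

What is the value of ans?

Step 1: The generator yields each value from range(0, 3).
Step 2: list() consumes all yields: [0, 1, 2].
Therefore ans = [0, 1, 2].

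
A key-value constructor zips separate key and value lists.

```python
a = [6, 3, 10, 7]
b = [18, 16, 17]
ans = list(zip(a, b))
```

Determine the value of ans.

Step 1: zip stops at shortest (len(a)=4, len(b)=3):
  Index 0: (6, 18)
  Index 1: (3, 16)
  Index 2: (10, 17)
Step 2: Last element of a (7) has no pair, dropped.
Therefore ans = [(6, 18), (3, 16), (10, 17)].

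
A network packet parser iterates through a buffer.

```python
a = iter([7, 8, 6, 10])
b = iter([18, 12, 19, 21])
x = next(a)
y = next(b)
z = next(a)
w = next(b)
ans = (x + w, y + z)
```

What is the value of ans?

Step 1: a iterates [7, 8, 6, 10], b iterates [18, 12, 19, 21].
Step 2: x = next(a) = 7, y = next(b) = 18.
Step 3: z = next(a) = 8, w = next(b) = 12.
Step 4: ans = (7 + 12, 18 + 8) = (19, 26).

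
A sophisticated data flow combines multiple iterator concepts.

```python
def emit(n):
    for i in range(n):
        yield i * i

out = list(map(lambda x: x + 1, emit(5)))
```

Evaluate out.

Step 1: emit(5) yields squares: [0, 1, 4, 9, 16].
Step 2: map adds 1 to each: [1, 2, 5, 10, 17].
Therefore out = [1, 2, 5, 10, 17].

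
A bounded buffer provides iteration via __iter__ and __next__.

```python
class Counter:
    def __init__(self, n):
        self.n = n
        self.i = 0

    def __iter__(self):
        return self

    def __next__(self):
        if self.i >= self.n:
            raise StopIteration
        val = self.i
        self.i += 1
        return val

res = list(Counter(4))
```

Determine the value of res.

Step 1: Counter(4) creates an iterator counting 0 to 3.
Step 2: list() consumes all values: [0, 1, 2, 3].
Therefore res = [0, 1, 2, 3].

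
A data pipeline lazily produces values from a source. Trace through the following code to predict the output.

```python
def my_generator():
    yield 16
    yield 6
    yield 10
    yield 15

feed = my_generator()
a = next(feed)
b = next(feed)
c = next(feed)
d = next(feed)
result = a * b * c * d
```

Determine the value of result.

Step 1: Create generator and consume all values:
  a = next(feed) = 16
  b = next(feed) = 6
  c = next(feed) = 10
  d = next(feed) = 15
Step 2: result = 16 * 6 * 10 * 15 = 14400.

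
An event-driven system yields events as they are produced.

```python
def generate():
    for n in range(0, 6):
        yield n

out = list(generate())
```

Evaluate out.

Step 1: The generator yields each value from range(0, 6).
Step 2: list() consumes all yields: [0, 1, 2, 3, 4, 5].
Therefore out = [0, 1, 2, 3, 4, 5].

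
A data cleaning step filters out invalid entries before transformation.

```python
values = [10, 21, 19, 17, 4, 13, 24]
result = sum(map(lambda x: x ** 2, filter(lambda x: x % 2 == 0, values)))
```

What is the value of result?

Step 1: Filter even numbers from [10, 21, 19, 17, 4, 13, 24]: [10, 4, 24]
Step 2: Square each: [100, 16, 576]
Step 3: Sum = 692.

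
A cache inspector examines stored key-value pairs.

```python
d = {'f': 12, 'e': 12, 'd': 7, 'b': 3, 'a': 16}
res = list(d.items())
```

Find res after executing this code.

Step 1: d.items() returns (key, value) pairs in insertion order.
Therefore res = [('f', 12), ('e', 12), ('d', 7), ('b', 3), ('a', 16)].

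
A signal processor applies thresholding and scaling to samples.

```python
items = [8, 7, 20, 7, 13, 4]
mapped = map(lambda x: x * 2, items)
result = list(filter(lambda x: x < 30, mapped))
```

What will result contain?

Step 1: Map x * 2:
  8 -> 16
  7 -> 14
  20 -> 40
  7 -> 14
  13 -> 26
  4 -> 8
Step 2: Filter for < 30:
  16: kept
  14: kept
  40: removed
  14: kept
  26: kept
  8: kept
Therefore result = [16, 14, 14, 26, 8].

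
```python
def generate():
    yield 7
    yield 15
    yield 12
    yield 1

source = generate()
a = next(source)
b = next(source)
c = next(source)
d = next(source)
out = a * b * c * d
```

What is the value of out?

Step 1: Create generator and consume all values:
  a = next(source) = 7
  b = next(source) = 15
  c = next(source) = 12
  d = next(source) = 1
Step 2: out = 7 * 15 * 12 * 1 = 1260.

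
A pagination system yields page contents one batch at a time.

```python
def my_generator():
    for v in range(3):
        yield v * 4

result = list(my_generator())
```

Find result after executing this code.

Step 1: For each v in range(3), yield v * 4:
  v=0: yield 0 * 4 = 0
  v=1: yield 1 * 4 = 4
  v=2: yield 2 * 4 = 8
Therefore result = [0, 4, 8].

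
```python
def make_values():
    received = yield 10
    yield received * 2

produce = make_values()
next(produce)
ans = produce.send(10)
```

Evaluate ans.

Step 1: next(produce) advances to first yield, producing 10.
Step 2: send(10) resumes, received = 10.
Step 3: yield received * 2 = 10 * 2 = 20.
Therefore ans = 20.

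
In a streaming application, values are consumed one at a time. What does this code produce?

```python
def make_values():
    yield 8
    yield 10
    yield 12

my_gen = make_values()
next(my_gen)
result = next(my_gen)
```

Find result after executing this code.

Step 1: make_values() creates a generator.
Step 2: next(my_gen) yields 8 (consumed and discarded).
Step 3: next(my_gen) yields 10, assigned to result.
Therefore result = 10.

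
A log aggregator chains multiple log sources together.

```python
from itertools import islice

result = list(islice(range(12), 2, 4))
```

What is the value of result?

Step 1: islice(range(12), 2, 4) takes elements at indices [2, 4).
Step 2: Elements: [2, 3].
Therefore result = [2, 3].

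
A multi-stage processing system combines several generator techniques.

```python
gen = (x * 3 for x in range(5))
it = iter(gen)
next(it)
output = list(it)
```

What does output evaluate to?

Step 1: Generator produces [0, 3, 6, 9, 12].
Step 2: next(it) consumes first element (0).
Step 3: list(it) collects remaining: [3, 6, 9, 12].
Therefore output = [3, 6, 9, 12].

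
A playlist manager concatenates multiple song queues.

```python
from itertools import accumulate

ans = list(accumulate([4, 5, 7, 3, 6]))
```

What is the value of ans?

Step 1: accumulate computes running sums:
  + 4 = 4
  + 5 = 9
  + 7 = 16
  + 3 = 19
  + 6 = 25
Therefore ans = [4, 9, 16, 19, 25].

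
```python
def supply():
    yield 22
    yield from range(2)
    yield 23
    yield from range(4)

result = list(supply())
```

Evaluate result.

Step 1: Trace yields in order:
  yield 22
  yield 0
  yield 1
  yield 23
  yield 0
  yield 1
  yield 2
  yield 3
Therefore result = [22, 0, 1, 23, 0, 1, 2, 3].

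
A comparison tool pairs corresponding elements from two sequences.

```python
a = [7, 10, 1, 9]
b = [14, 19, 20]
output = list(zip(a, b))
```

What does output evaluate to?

Step 1: zip stops at shortest (len(a)=4, len(b)=3):
  Index 0: (7, 14)
  Index 1: (10, 19)
  Index 2: (1, 20)
Step 2: Last element of a (9) has no pair, dropped.
Therefore output = [(7, 14), (10, 19), (1, 20)].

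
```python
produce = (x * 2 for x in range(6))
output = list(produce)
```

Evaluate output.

Step 1: For each x in range(6), compute x*2:
  x=0: 0*2 = 0
  x=1: 1*2 = 2
  x=2: 2*2 = 4
  x=3: 3*2 = 6
  x=4: 4*2 = 8
  x=5: 5*2 = 10
Therefore output = [0, 2, 4, 6, 8, 10].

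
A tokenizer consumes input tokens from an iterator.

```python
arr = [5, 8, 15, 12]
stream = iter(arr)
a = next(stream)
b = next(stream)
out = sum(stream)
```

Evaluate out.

Step 1: Create iterator over [5, 8, 15, 12].
Step 2: a = next() = 5, b = next() = 8.
Step 3: sum() of remaining [15, 12] = 27.
Therefore out = 27.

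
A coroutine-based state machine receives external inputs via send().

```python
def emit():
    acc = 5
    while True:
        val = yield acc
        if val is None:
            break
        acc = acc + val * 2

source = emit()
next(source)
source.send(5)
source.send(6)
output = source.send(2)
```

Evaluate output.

Step 1: next() -> yield acc=5.
Step 2: send(5) -> val=5, acc = 5 + 5*2 = 15, yield 15.
Step 3: send(6) -> val=6, acc = 15 + 6*2 = 27, yield 27.
Step 4: send(2) -> val=2, acc = 27 + 2*2 = 31, yield 31.
Therefore output = 31.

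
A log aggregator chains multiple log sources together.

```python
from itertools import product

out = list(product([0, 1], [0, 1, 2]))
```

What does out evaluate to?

Step 1: product([0, 1], [0, 1, 2]) gives all pairs:
  (0, 0)
  (0, 1)
  (0, 2)
  (1, 0)
  (1, 1)
  (1, 2)
Therefore out = [(0, 0), (0, 1), (0, 2), (1, 0), (1, 1), (1, 2)].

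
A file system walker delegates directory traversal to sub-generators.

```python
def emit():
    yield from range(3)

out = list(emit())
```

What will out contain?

Step 1: yield from delegates to the iterable, yielding each element.
Step 2: Collected values: [0, 1, 2].
Therefore out = [0, 1, 2].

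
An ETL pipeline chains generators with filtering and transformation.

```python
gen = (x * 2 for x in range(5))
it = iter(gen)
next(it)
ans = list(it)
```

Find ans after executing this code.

Step 1: Generator produces [0, 2, 4, 6, 8].
Step 2: next(it) consumes first element (0).
Step 3: list(it) collects remaining: [2, 4, 6, 8].
Therefore ans = [2, 4, 6, 8].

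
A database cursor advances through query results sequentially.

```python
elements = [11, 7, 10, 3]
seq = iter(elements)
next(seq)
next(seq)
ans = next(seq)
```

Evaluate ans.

Step 1: Create iterator over [11, 7, 10, 3].
Step 2: next() consumes 11.
Step 3: next() consumes 7.
Step 4: next() returns 10.
Therefore ans = 10.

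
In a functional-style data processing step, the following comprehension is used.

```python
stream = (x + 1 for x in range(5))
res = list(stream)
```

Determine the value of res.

Step 1: For each x in range(5), compute x+1:
  x=0: 0+1 = 1
  x=1: 1+1 = 2
  x=2: 2+1 = 3
  x=3: 3+1 = 4
  x=4: 4+1 = 5
Therefore res = [1, 2, 3, 4, 5].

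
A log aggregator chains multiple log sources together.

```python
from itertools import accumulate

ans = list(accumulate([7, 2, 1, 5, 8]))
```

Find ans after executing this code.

Step 1: accumulate computes running sums:
  + 7 = 7
  + 2 = 9
  + 1 = 10
  + 5 = 15
  + 8 = 23
Therefore ans = [7, 9, 10, 15, 23].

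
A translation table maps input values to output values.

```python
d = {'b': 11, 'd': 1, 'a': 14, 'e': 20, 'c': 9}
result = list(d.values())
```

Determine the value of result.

Step 1: d.values() returns the dictionary values in insertion order.
Therefore result = [11, 1, 14, 20, 9].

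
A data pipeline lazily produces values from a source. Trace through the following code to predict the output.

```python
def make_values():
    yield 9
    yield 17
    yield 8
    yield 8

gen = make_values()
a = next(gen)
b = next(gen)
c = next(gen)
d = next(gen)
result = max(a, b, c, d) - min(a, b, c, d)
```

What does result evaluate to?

Step 1: Create generator and consume all values:
  a = next(gen) = 9
  b = next(gen) = 17
  c = next(gen) = 8
  d = next(gen) = 8
Step 2: max = 17, min = 8, result = 17 - 8 = 9.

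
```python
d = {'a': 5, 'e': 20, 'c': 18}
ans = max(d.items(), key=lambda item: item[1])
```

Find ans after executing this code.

Step 1: Find item with maximum value:
  ('a', 5)
  ('e', 20)
  ('c', 18)
Step 2: Maximum value is 20 at key 'e'.
Therefore ans = ('e', 20).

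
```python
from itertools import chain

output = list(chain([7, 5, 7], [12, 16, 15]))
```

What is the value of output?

Step 1: chain() concatenates iterables: [7, 5, 7] + [12, 16, 15].
Therefore output = [7, 5, 7, 12, 16, 15].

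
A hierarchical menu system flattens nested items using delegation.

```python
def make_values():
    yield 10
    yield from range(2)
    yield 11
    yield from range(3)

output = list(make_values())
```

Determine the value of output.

Step 1: Trace yields in order:
  yield 10
  yield 0
  yield 1
  yield 11
  yield 0
  yield 1
  yield 2
Therefore output = [10, 0, 1, 11, 0, 1, 2].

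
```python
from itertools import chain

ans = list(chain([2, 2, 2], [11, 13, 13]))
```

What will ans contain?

Step 1: chain() concatenates iterables: [2, 2, 2] + [11, 13, 13].
Therefore ans = [2, 2, 2, 11, 13, 13].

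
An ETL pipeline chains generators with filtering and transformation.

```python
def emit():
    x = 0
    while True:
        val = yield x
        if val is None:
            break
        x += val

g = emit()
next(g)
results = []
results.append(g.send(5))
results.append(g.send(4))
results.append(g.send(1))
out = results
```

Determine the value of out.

Step 1: next(g) -> yield 0.
Step 2: send(5) -> x = 5, yield 5.
Step 3: send(4) -> x = 9, yield 9.
Step 4: send(1) -> x = 10, yield 10.
Therefore out = [5, 9, 10].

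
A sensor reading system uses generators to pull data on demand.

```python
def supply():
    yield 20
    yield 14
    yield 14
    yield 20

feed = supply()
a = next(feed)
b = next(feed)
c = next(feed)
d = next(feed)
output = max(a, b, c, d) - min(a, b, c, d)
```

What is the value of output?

Step 1: Create generator and consume all values:
  a = next(feed) = 20
  b = next(feed) = 14
  c = next(feed) = 14
  d = next(feed) = 20
Step 2: max = 20, min = 14, output = 20 - 14 = 6.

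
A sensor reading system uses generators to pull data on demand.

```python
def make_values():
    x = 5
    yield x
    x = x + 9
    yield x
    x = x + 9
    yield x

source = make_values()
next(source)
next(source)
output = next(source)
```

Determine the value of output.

Step 1: Trace through generator execution:
  Yield 1: x starts at 5, yield 5
  Yield 2: x = 5 + 9 = 14, yield 14
  Yield 3: x = 14 + 9 = 23, yield 23
Step 2: First next() gets 5, second next() gets the second value, third next() yields 23.
Therefore output = 23.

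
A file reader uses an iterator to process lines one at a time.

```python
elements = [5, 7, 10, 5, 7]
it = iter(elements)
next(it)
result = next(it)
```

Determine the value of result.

Step 1: Create iterator over [5, 7, 10, 5, 7].
Step 2: next() consumes 5.
Step 3: next() returns 7.
Therefore result = 7.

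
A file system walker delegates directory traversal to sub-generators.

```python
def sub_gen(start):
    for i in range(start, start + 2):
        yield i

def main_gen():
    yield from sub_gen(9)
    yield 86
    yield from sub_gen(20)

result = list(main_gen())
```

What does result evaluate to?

Step 1: main_gen() delegates to sub_gen(9):
  yield 9
  yield 10
Step 2: yield 86
Step 3: Delegates to sub_gen(20):
  yield 20
  yield 21
Therefore result = [9, 10, 86, 20, 21].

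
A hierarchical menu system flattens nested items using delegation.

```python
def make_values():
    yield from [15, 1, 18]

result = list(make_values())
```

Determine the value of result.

Step 1: yield from delegates to the iterable, yielding each element.
Step 2: Collected values: [15, 1, 18].
Therefore result = [15, 1, 18].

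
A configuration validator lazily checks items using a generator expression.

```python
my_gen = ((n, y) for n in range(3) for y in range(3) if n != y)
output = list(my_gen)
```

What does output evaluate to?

Step 1: Nested generator over range(3) x range(3) where n != y:
  (0, 0): excluded (n == y)
  (0, 1): included
  (0, 2): included
  (1, 0): included
  (1, 1): excluded (n == y)
  (1, 2): included
  (2, 0): included
  (2, 1): included
  (2, 2): excluded (n == y)
Therefore output = [(0, 1), (0, 2), (1, 0), (1, 2), (2, 0), (2, 1)].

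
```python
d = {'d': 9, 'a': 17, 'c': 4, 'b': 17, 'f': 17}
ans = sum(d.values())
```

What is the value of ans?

Step 1: d.values() = [9, 17, 4, 17, 17].
Step 2: sum = 64.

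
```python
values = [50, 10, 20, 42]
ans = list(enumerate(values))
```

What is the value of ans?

Step 1: enumerate pairs each element with its index:
  (0, 50)
  (1, 10)
  (2, 20)
  (3, 42)
Therefore ans = [(0, 50), (1, 10), (2, 20), (3, 42)].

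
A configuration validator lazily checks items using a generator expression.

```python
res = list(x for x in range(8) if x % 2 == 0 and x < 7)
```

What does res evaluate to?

Step 1: Filter range(8) where x % 2 == 0 and x < 7:
  x=0: both conditions met, included
  x=1: excluded (1 % 2 != 0)
  x=2: both conditions met, included
  x=3: excluded (3 % 2 != 0)
  x=4: both conditions met, included
  x=5: excluded (5 % 2 != 0)
  x=6: both conditions met, included
  x=7: excluded (7 % 2 != 0, 7 >= 7)
Therefore res = [0, 2, 4, 6].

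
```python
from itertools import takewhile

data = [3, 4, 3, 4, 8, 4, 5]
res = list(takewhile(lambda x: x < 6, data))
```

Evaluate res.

Step 1: takewhile stops at first element >= 6:
  3 < 6: take
  4 < 6: take
  3 < 6: take
  4 < 6: take
  8 >= 6: stop
Therefore res = [3, 4, 3, 4].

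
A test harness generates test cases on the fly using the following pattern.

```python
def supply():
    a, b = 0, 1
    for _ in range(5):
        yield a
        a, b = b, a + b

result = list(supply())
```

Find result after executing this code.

Step 1: Fibonacci-like sequence starting with a=0, b=1:
  Iteration 1: yield a=0, then a,b = 1,1
  Iteration 2: yield a=1, then a,b = 1,2
  Iteration 3: yield a=1, then a,b = 2,3
  Iteration 4: yield a=2, then a,b = 3,5
  Iteration 5: yield a=3, then a,b = 5,8
Therefore result = [0, 1, 1, 2, 3].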